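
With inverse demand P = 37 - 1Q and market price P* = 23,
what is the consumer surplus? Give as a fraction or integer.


Maximum willingness to pay (at Q=0): P_max = 37
Quantity demanded at P* = 23:
Q* = (37 - 23)/1 = 14
CS = (1/2) * Q* * (P_max - P*)
CS = (1/2) * 14 * (37 - 23)
CS = (1/2) * 14 * 14 = 98

98


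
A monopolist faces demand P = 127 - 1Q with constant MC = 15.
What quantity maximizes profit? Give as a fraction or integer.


TR = P*Q = (127 - 1Q)Q = 127Q - 1Q^2
MR = dTR/dQ = 127 - 2Q
Set MR = MC:
127 - 2Q = 15
112 = 2Q
Q* = 112/2 = 56

56


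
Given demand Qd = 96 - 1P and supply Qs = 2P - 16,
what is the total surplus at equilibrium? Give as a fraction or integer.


Find equilibrium: 96 - 1P = 2P - 16
96 + 16 = 3P
P* = 112/3 = 112/3
Q* = 2*112/3 - 16 = 176/3
Inverse demand: P = 96 - Q/1, so P_max = 96
Inverse supply: P = 8 + Q/2, so P_min = 8
CS = (1/2) * 176/3 * (96 - 112/3) = 15488/9
PS = (1/2) * 176/3 * (112/3 - 8) = 7744/9
TS = CS + PS = 15488/9 + 7744/9 = 7744/3

7744/3


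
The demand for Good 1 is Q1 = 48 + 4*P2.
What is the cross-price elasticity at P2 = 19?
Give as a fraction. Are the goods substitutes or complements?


dQ1/dP2 = 4
At P2 = 19: Q1 = 48 + 4*19 = 124
Exy = (dQ1/dP2)(P2/Q1) = 4 * 19 / 124 = 19/31
Since Exy > 0, the goods are substitutes.

19/31 (substitutes)


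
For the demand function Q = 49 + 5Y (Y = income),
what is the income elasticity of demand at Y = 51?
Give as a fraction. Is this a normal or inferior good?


dQ/dY = 5
At Y = 51: Q = 49 + 5*51 = 304
Ey = (dQ/dY)(Y/Q) = 5 * 51 / 304 = 255/304
Since Ey > 0, this is a normal good.

255/304 (normal good)


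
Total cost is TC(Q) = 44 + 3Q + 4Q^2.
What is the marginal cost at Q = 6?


MC = dTC/dQ = 3 + 2*4*Q
At Q = 6:
MC = 3 + 8*6
MC = 3 + 48 = 51

51


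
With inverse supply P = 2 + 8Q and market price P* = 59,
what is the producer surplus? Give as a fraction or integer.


Minimum supply price (at Q=0): P_min = 2
Quantity supplied at P* = 59:
Q* = (59 - 2)/8 = 57/8
PS = (1/2) * Q* * (P* - P_min)
PS = (1/2) * 57/8 * (59 - 2)
PS = (1/2) * 57/8 * 57 = 3249/16

3249/16


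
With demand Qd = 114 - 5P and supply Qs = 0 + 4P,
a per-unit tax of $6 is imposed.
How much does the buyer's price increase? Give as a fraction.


With a per-unit tax, the buyer's price increase depends on relative slopes.
Supply slope: d = 4, Demand slope: b = 5
Buyer's price increase = d * tax / (b + d)
= 4 * 6 / (5 + 4)
= 24 / 9 = 8/3

8/3


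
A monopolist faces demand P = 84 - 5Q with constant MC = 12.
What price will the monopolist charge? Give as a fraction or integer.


MR = 84 - 10Q
Set MR = MC: 84 - 10Q = 12
Q* = 36/5
Substitute into demand:
P* = 84 - 5*36/5 = 48

48


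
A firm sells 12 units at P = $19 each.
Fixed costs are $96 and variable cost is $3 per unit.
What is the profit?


Total Revenue = P * Q = 19 * 12 = $228
Total Cost = FC + VC*Q = 96 + 3*12 = $132
Profit = TR - TC = 228 - 132 = $96

$96


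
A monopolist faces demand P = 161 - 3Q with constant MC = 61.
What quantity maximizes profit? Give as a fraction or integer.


TR = P*Q = (161 - 3Q)Q = 161Q - 3Q^2
MR = dTR/dQ = 161 - 6Q
Set MR = MC:
161 - 6Q = 61
100 = 6Q
Q* = 100/6 = 50/3

50/3


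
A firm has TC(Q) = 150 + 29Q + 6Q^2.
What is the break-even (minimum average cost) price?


AC(Q) = 150/Q + 29 + 6Q
To minimize: dAC/dQ = -150/Q^2 + 6 = 0
Q^2 = 150/6 = 25
Q* = 5
Min AC = 150/5 + 29 + 6*5
Min AC = 30 + 29 + 30 = 89

89


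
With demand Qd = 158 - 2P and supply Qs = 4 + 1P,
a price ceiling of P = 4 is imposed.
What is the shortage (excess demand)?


At P = 4:
Qd = 158 - 2*4 = 150
Qs = 4 + 1*4 = 8
Shortage = Qd - Qs = 150 - 8 = 142

142


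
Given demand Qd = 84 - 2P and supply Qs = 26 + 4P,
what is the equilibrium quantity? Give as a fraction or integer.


First find equilibrium price:
84 - 2P = 26 + 4P
P* = 58/6 = 29/3
Then substitute into demand:
Q* = 84 - 2 * 29/3 = 194/3

194/3


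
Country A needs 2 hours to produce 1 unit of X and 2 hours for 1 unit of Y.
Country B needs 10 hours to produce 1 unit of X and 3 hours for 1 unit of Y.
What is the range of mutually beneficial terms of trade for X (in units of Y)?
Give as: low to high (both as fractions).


Opportunity cost of X for Country A = hours_X / hours_Y = 2/2 = 1 units of Y
Opportunity cost of X for Country B = hours_X / hours_Y = 10/3 = 10/3 units of Y
Terms of trade must be between the two opportunity costs.
Range: 1 to 10/3

1 to 10/3


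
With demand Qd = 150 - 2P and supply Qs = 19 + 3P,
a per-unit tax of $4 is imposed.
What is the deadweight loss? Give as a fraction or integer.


Pre-tax equilibrium quantity: Q* = 488/5
Post-tax equilibrium quantity: Q_tax = 464/5
Reduction in quantity: Q* - Q_tax = 24/5
DWL = (1/2) * tax * (Q* - Q_tax)
DWL = (1/2) * 4 * 24/5 = 48/5

48/5


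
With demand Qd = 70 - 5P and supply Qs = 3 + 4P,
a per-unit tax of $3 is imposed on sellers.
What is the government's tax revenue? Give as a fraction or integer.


With tax on sellers, new supply: Qs' = 3 + 4(P - 3)
= 4P - 9
New equilibrium quantity:
Q_new = 235/9
Tax revenue = tax * Q_new = 3 * 235/9 = 235/3

235/3


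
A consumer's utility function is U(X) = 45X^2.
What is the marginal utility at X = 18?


MU = dU/dX = 45*2*X^(2-1)
MU = 90*X^1
At X = 18:
MU = 90 * 18^1
MU = 90 * 18 = 1620

1620


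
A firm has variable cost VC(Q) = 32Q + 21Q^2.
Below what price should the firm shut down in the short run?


AVC(Q) = VC(Q)/Q = 32 + 21Q
AVC is increasing in Q, so minimum AVC is at Q -> 0+.
Min AVC = 32
The firm should shut down if P < 32.

32


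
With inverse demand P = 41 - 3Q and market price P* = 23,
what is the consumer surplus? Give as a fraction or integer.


Maximum willingness to pay (at Q=0): P_max = 41
Quantity demanded at P* = 23:
Q* = (41 - 23)/3 = 6
CS = (1/2) * Q* * (P_max - P*)
CS = (1/2) * 6 * (41 - 23)
CS = (1/2) * 6 * 18 = 54

54


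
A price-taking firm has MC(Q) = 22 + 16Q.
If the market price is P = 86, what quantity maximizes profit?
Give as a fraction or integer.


In perfect competition, profit is maximized where P = MC.
86 = 22 + 16Q
64 = 16Q
Q* = 64/16 = 4

4


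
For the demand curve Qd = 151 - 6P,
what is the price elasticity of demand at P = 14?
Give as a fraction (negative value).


dQ/dP = -6
At P = 14: Q = 151 - 6*14 = 67
E = (dQ/dP)(P/Q) = (-6)(14/67) = -84/67

-84/67


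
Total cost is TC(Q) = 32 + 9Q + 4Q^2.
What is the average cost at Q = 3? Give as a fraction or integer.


TC(3) = 32 + 9*3 + 4*3^2
TC(3) = 32 + 27 + 36 = 95
AC = TC/Q = 95/3 = 95/3

95/3


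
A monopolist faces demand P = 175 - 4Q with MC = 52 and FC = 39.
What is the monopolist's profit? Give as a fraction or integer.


MR = MC: 175 - 8Q = 52
Q* = 123/8
P* = 175 - 4*123/8 = 227/2
Profit = (P* - MC)*Q* - FC
= (227/2 - 52)*123/8 - 39
= 123/2*123/8 - 39
= 15129/16 - 39 = 14505/16

14505/16


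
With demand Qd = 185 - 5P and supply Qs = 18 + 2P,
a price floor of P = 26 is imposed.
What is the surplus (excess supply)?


At P = 26:
Qd = 185 - 5*26 = 55
Qs = 18 + 2*26 = 70
Surplus = Qs - Qd = 70 - 55 = 15

15


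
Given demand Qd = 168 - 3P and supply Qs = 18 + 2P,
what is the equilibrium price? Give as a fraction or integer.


At equilibrium, Qd = Qs.
168 - 3P = 18 + 2P
168 - 18 = 3P + 2P
150 = 5P
P* = 150/5 = 30

30


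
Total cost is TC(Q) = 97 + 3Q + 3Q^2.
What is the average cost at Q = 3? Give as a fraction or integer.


TC(3) = 97 + 3*3 + 3*3^2
TC(3) = 97 + 9 + 27 = 133
AC = TC/Q = 133/3 = 133/3

133/3


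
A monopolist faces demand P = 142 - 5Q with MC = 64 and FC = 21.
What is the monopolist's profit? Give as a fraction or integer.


MR = MC: 142 - 10Q = 64
Q* = 39/5
P* = 142 - 5*39/5 = 103
Profit = (P* - MC)*Q* - FC
= (103 - 64)*39/5 - 21
= 39*39/5 - 21
= 1521/5 - 21 = 1416/5

1416/5


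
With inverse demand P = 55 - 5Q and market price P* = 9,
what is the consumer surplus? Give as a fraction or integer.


Maximum willingness to pay (at Q=0): P_max = 55
Quantity demanded at P* = 9:
Q* = (55 - 9)/5 = 46/5
CS = (1/2) * Q* * (P_max - P*)
CS = (1/2) * 46/5 * (55 - 9)
CS = (1/2) * 46/5 * 46 = 1058/5

1058/5


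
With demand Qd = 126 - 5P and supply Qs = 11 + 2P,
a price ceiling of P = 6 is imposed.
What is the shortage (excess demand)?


At P = 6:
Qd = 126 - 5*6 = 96
Qs = 11 + 2*6 = 23
Shortage = Qd - Qs = 96 - 23 = 73

73


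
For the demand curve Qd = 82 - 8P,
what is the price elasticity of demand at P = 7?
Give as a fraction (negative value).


dQ/dP = -8
At P = 7: Q = 82 - 8*7 = 26
E = (dQ/dP)(P/Q) = (-8)(7/26) = -28/13

-28/13


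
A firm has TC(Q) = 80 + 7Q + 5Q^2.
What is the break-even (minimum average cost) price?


AC(Q) = 80/Q + 7 + 5Q
To minimize: dAC/dQ = -80/Q^2 + 5 = 0
Q^2 = 80/5 = 16
Q* = 4
Min AC = 80/4 + 7 + 5*4
Min AC = 20 + 7 + 20 = 47

47


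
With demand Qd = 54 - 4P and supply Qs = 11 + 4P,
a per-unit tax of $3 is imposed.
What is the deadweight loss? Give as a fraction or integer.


Pre-tax equilibrium quantity: Q* = 65/2
Post-tax equilibrium quantity: Q_tax = 53/2
Reduction in quantity: Q* - Q_tax = 6
DWL = (1/2) * tax * (Q* - Q_tax)
DWL = (1/2) * 3 * 6 = 9

9


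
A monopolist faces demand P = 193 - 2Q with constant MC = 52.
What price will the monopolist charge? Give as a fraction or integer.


MR = 193 - 4Q
Set MR = MC: 193 - 4Q = 52
Q* = 141/4
Substitute into demand:
P* = 193 - 2*141/4 = 245/2

245/2


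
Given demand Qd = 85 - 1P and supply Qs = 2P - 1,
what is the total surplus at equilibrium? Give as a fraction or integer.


Find equilibrium: 85 - 1P = 2P - 1
85 + 1 = 3P
P* = 86/3 = 86/3
Q* = 2*86/3 - 1 = 169/3
Inverse demand: P = 85 - Q/1, so P_max = 85
Inverse supply: P = 1/2 + Q/2, so P_min = 1/2
CS = (1/2) * 169/3 * (85 - 86/3) = 28561/18
PS = (1/2) * 169/3 * (86/3 - 1/2) = 28561/36
TS = CS + PS = 28561/18 + 28561/36 = 28561/12

28561/12


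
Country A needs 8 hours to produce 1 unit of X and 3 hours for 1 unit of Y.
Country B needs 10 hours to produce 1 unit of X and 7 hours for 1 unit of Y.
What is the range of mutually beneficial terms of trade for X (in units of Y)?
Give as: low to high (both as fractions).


Opportunity cost of X for Country A = hours_X / hours_Y = 8/3 = 8/3 units of Y
Opportunity cost of X for Country B = hours_X / hours_Y = 10/7 = 10/7 units of Y
Terms of trade must be between the two opportunity costs.
Range: 10/7 to 8/3

10/7 to 8/3


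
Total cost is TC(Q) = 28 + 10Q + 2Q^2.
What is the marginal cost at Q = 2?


MC = dTC/dQ = 10 + 2*2*Q
At Q = 2:
MC = 10 + 4*2
MC = 10 + 8 = 18

18


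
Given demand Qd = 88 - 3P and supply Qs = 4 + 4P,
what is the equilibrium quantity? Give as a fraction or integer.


First find equilibrium price:
88 - 3P = 4 + 4P
P* = 84/7 = 12
Then substitute into demand:
Q* = 88 - 3 * 12 = 52

52


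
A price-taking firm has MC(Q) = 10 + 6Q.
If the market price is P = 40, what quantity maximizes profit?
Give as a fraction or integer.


In perfect competition, profit is maximized where P = MC.
40 = 10 + 6Q
30 = 6Q
Q* = 30/6 = 5

5


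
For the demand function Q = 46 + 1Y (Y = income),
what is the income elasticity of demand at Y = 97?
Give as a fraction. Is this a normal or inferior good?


dQ/dY = 1
At Y = 97: Q = 46 + 1*97 = 143
Ey = (dQ/dY)(Y/Q) = 1 * 97 / 143 = 97/143
Since Ey > 0, this is a normal good.

97/143 (normal good)


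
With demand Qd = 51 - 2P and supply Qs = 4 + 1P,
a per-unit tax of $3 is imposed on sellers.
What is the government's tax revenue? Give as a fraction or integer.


With tax on sellers, new supply: Qs' = 4 + 1(P - 3)
= 1 + 1P
New equilibrium quantity:
Q_new = 53/3
Tax revenue = tax * Q_new = 3 * 53/3 = 53

53


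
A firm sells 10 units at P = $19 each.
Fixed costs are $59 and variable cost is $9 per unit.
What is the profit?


Total Revenue = P * Q = 19 * 10 = $190
Total Cost = FC + VC*Q = 59 + 9*10 = $149
Profit = TR - TC = 190 - 149 = $41

$41


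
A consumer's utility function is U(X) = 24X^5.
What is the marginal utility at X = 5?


MU = dU/dX = 24*5*X^(5-1)
MU = 120*X^4
At X = 5:
MU = 120 * 5^4
MU = 120 * 625 = 75000

75000


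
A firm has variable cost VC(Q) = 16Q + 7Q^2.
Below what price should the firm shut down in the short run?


AVC(Q) = VC(Q)/Q = 16 + 7Q
AVC is increasing in Q, so minimum AVC is at Q -> 0+.
Min AVC = 16
The firm should shut down if P < 16.

16


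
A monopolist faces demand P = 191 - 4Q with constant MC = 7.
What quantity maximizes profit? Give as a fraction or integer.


TR = P*Q = (191 - 4Q)Q = 191Q - 4Q^2
MR = dTR/dQ = 191 - 8Q
Set MR = MC:
191 - 8Q = 7
184 = 8Q
Q* = 184/8 = 23

23


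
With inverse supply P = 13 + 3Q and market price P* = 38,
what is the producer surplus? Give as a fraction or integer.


Minimum supply price (at Q=0): P_min = 13
Quantity supplied at P* = 38:
Q* = (38 - 13)/3 = 25/3
PS = (1/2) * Q* * (P* - P_min)
PS = (1/2) * 25/3 * (38 - 13)
PS = (1/2) * 25/3 * 25 = 625/6

625/6


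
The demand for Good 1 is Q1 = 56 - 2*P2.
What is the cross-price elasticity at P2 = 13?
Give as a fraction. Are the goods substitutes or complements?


dQ1/dP2 = -2
At P2 = 13: Q1 = 56 - 2*13 = 30
Exy = (dQ1/dP2)(P2/Q1) = -2 * 13 / 30 = -13/15
Since Exy < 0, the goods are complements.

-13/15 (complements)


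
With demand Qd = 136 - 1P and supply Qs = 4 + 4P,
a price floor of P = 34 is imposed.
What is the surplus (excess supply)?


At P = 34:
Qd = 136 - 1*34 = 102
Qs = 4 + 4*34 = 140
Surplus = Qs - Qd = 140 - 102 = 38

38


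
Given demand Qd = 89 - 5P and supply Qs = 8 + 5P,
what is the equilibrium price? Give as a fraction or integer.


At equilibrium, Qd = Qs.
89 - 5P = 8 + 5P
89 - 8 = 5P + 5P
81 = 10P
P* = 81/10 = 81/10

81/10


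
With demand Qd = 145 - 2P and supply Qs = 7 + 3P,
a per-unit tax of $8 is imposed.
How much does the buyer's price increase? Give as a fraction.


With a per-unit tax, the buyer's price increase depends on relative slopes.
Supply slope: d = 3, Demand slope: b = 2
Buyer's price increase = d * tax / (b + d)
= 3 * 8 / (2 + 3)
= 24 / 5 = 24/5

24/5


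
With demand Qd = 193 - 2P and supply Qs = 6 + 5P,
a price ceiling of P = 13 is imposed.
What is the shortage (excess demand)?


At P = 13:
Qd = 193 - 2*13 = 167
Qs = 6 + 5*13 = 71
Shortage = Qd - Qs = 167 - 71 = 96

96


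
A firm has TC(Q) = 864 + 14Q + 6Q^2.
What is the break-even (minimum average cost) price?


AC(Q) = 864/Q + 14 + 6Q
To minimize: dAC/dQ = -864/Q^2 + 6 = 0
Q^2 = 864/6 = 144
Q* = 12
Min AC = 864/12 + 14 + 6*12
Min AC = 72 + 14 + 72 = 158

158


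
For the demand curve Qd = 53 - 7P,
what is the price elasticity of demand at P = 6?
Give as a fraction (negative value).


dQ/dP = -7
At P = 6: Q = 53 - 7*6 = 11
E = (dQ/dP)(P/Q) = (-7)(6/11) = -42/11

-42/11


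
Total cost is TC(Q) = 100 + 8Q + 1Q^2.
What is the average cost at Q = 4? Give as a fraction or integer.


TC(4) = 100 + 8*4 + 1*4^2
TC(4) = 100 + 32 + 16 = 148
AC = TC/Q = 148/4 = 37

37


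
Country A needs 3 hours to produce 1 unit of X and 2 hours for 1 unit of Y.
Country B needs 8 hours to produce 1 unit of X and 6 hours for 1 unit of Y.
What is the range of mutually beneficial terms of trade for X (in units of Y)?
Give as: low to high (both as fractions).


Opportunity cost of X for Country A = hours_X / hours_Y = 3/2 = 3/2 units of Y
Opportunity cost of X for Country B = hours_X / hours_Y = 8/6 = 4/3 units of Y
Terms of trade must be between the two opportunity costs.
Range: 4/3 to 3/2

4/3 to 3/2


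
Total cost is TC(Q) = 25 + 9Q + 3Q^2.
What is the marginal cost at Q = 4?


MC = dTC/dQ = 9 + 2*3*Q
At Q = 4:
MC = 9 + 6*4
MC = 9 + 24 = 33

33


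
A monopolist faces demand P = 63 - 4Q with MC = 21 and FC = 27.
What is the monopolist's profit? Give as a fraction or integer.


MR = MC: 63 - 8Q = 21
Q* = 21/4
P* = 63 - 4*21/4 = 42
Profit = (P* - MC)*Q* - FC
= (42 - 21)*21/4 - 27
= 21*21/4 - 27
= 441/4 - 27 = 333/4

333/4


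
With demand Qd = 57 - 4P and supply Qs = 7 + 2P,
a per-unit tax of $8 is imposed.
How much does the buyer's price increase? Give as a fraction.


With a per-unit tax, the buyer's price increase depends on relative slopes.
Supply slope: d = 2, Demand slope: b = 4
Buyer's price increase = d * tax / (b + d)
= 2 * 8 / (4 + 2)
= 16 / 6 = 8/3

8/3


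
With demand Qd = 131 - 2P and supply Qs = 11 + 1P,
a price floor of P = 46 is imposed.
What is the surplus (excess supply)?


At P = 46:
Qd = 131 - 2*46 = 39
Qs = 11 + 1*46 = 57
Surplus = Qs - Qd = 57 - 39 = 18

18


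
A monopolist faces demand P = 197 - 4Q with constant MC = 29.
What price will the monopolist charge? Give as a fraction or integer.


MR = 197 - 8Q
Set MR = MC: 197 - 8Q = 29
Q* = 21
Substitute into demand:
P* = 197 - 4*21 = 113

113


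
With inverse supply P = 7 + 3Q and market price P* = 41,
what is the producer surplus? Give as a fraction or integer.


Minimum supply price (at Q=0): P_min = 7
Quantity supplied at P* = 41:
Q* = (41 - 7)/3 = 34/3
PS = (1/2) * Q* * (P* - P_min)
PS = (1/2) * 34/3 * (41 - 7)
PS = (1/2) * 34/3 * 34 = 578/3

578/3


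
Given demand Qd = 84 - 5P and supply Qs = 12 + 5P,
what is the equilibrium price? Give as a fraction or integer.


At equilibrium, Qd = Qs.
84 - 5P = 12 + 5P
84 - 12 = 5P + 5P
72 = 10P
P* = 72/10 = 36/5

36/5


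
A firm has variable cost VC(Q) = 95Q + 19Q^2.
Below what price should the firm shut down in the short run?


AVC(Q) = VC(Q)/Q = 95 + 19Q
AVC is increasing in Q, so minimum AVC is at Q -> 0+.
Min AVC = 95
The firm should shut down if P < 95.

95


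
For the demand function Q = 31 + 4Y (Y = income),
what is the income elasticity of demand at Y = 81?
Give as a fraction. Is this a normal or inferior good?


dQ/dY = 4
At Y = 81: Q = 31 + 4*81 = 355
Ey = (dQ/dY)(Y/Q) = 4 * 81 / 355 = 324/355
Since Ey > 0, this is a normal good.

324/355 (normal good)


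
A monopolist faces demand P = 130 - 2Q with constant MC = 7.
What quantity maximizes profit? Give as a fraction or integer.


TR = P*Q = (130 - 2Q)Q = 130Q - 2Q^2
MR = dTR/dQ = 130 - 4Q
Set MR = MC:
130 - 4Q = 7
123 = 4Q
Q* = 123/4 = 123/4

123/4


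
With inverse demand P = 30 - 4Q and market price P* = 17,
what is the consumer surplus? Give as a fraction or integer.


Maximum willingness to pay (at Q=0): P_max = 30
Quantity demanded at P* = 17:
Q* = (30 - 17)/4 = 13/4
CS = (1/2) * Q* * (P_max - P*)
CS = (1/2) * 13/4 * (30 - 17)
CS = (1/2) * 13/4 * 13 = 169/8

169/8


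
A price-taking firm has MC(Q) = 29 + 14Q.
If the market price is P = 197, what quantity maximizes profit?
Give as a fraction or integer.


In perfect competition, profit is maximized where P = MC.
197 = 29 + 14Q
168 = 14Q
Q* = 168/14 = 12

12


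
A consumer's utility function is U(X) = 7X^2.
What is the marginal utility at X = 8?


MU = dU/dX = 7*2*X^(2-1)
MU = 14*X^1
At X = 8:
MU = 14 * 8^1
MU = 14 * 8 = 112

112


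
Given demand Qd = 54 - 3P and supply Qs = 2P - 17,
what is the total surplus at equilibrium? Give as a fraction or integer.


Find equilibrium: 54 - 3P = 2P - 17
54 + 17 = 5P
P* = 71/5 = 71/5
Q* = 2*71/5 - 17 = 57/5
Inverse demand: P = 18 - Q/3, so P_max = 18
Inverse supply: P = 17/2 + Q/2, so P_min = 17/2
CS = (1/2) * 57/5 * (18 - 71/5) = 1083/50
PS = (1/2) * 57/5 * (71/5 - 17/2) = 3249/100
TS = CS + PS = 1083/50 + 3249/100 = 1083/20

1083/20


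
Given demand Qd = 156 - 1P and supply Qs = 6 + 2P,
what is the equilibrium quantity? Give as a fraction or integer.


First find equilibrium price:
156 - 1P = 6 + 2P
P* = 150/3 = 50
Then substitute into demand:
Q* = 156 - 1 * 50 = 106

106


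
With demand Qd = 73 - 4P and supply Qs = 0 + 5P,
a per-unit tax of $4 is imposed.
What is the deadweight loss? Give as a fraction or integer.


Pre-tax equilibrium quantity: Q* = 365/9
Post-tax equilibrium quantity: Q_tax = 95/3
Reduction in quantity: Q* - Q_tax = 80/9
DWL = (1/2) * tax * (Q* - Q_tax)
DWL = (1/2) * 4 * 80/9 = 160/9

160/9


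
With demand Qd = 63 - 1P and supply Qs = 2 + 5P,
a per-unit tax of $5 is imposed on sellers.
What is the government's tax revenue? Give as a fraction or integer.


With tax on sellers, new supply: Qs' = 2 + 5(P - 5)
= 5P - 23
New equilibrium quantity:
Q_new = 146/3
Tax revenue = tax * Q_new = 5 * 146/3 = 730/3

730/3


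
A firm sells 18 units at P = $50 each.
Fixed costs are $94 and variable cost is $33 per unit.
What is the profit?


Total Revenue = P * Q = 50 * 18 = $900
Total Cost = FC + VC*Q = 94 + 33*18 = $688
Profit = TR - TC = 900 - 688 = $212

$212


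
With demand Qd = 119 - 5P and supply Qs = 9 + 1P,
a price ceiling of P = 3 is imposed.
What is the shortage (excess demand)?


At P = 3:
Qd = 119 - 5*3 = 104
Qs = 9 + 1*3 = 12
Shortage = Qd - Qs = 104 - 12 = 92

92


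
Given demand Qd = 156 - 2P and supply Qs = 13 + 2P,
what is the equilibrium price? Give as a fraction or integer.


At equilibrium, Qd = Qs.
156 - 2P = 13 + 2P
156 - 13 = 2P + 2P
143 = 4P
P* = 143/4 = 143/4

143/4


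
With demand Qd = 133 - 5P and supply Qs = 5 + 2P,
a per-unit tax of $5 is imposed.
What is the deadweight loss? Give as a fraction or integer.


Pre-tax equilibrium quantity: Q* = 291/7
Post-tax equilibrium quantity: Q_tax = 241/7
Reduction in quantity: Q* - Q_tax = 50/7
DWL = (1/2) * tax * (Q* - Q_tax)
DWL = (1/2) * 5 * 50/7 = 125/7

125/7


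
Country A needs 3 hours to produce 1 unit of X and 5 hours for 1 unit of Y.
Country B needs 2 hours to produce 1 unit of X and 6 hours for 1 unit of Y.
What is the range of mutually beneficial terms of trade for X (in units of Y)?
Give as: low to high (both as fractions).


Opportunity cost of X for Country A = hours_X / hours_Y = 3/5 = 3/5 units of Y
Opportunity cost of X for Country B = hours_X / hours_Y = 2/6 = 1/3 units of Y
Terms of trade must be between the two opportunity costs.
Range: 1/3 to 3/5

1/3 to 3/5


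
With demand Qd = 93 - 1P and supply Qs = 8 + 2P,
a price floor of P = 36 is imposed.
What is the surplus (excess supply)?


At P = 36:
Qd = 93 - 1*36 = 57
Qs = 8 + 2*36 = 80
Surplus = Qs - Qd = 80 - 57 = 23

23


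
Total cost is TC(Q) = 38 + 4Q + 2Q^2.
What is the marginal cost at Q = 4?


MC = dTC/dQ = 4 + 2*2*Q
At Q = 4:
MC = 4 + 4*4
MC = 4 + 16 = 20

20


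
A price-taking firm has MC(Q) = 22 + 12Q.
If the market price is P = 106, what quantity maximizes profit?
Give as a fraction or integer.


In perfect competition, profit is maximized where P = MC.
106 = 22 + 12Q
84 = 12Q
Q* = 84/12 = 7

7


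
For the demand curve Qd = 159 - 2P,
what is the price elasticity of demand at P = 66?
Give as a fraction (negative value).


dQ/dP = -2
At P = 66: Q = 159 - 2*66 = 27
E = (dQ/dP)(P/Q) = (-2)(66/27) = -44/9

-44/9


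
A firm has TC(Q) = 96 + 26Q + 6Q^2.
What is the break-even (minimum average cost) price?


AC(Q) = 96/Q + 26 + 6Q
To minimize: dAC/dQ = -96/Q^2 + 6 = 0
Q^2 = 96/6 = 16
Q* = 4
Min AC = 96/4 + 26 + 6*4
Min AC = 24 + 26 + 24 = 74

74


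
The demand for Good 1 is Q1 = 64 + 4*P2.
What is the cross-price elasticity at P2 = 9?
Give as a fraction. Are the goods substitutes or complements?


dQ1/dP2 = 4
At P2 = 9: Q1 = 64 + 4*9 = 100
Exy = (dQ1/dP2)(P2/Q1) = 4 * 9 / 100 = 9/25
Since Exy > 0, the goods are substitutes.

9/25 (substitutes)


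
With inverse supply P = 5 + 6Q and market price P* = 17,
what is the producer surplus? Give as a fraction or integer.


Minimum supply price (at Q=0): P_min = 5
Quantity supplied at P* = 17:
Q* = (17 - 5)/6 = 2
PS = (1/2) * Q* * (P* - P_min)
PS = (1/2) * 2 * (17 - 5)
PS = (1/2) * 2 * 12 = 12

12


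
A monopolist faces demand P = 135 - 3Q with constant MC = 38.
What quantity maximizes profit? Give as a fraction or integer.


TR = P*Q = (135 - 3Q)Q = 135Q - 3Q^2
MR = dTR/dQ = 135 - 6Q
Set MR = MC:
135 - 6Q = 38
97 = 6Q
Q* = 97/6 = 97/6

97/6


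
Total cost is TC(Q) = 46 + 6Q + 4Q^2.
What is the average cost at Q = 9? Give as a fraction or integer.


TC(9) = 46 + 6*9 + 4*9^2
TC(9) = 46 + 54 + 324 = 424
AC = TC/Q = 424/9 = 424/9

424/9


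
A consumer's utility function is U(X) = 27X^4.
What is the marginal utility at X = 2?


MU = dU/dX = 27*4*X^(4-1)
MU = 108*X^3
At X = 2:
MU = 108 * 2^3
MU = 108 * 8 = 864

864


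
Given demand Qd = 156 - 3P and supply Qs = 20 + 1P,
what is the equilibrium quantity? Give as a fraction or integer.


First find equilibrium price:
156 - 3P = 20 + 1P
P* = 136/4 = 34
Then substitute into demand:
Q* = 156 - 3 * 34 = 54

54


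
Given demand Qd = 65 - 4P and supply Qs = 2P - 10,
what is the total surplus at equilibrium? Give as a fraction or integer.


Find equilibrium: 65 - 4P = 2P - 10
65 + 10 = 6P
P* = 75/6 = 25/2
Q* = 2*25/2 - 10 = 15
Inverse demand: P = 65/4 - Q/4, so P_max = 65/4
Inverse supply: P = 5 + Q/2, so P_min = 5
CS = (1/2) * 15 * (65/4 - 25/2) = 225/8
PS = (1/2) * 15 * (25/2 - 5) = 225/4
TS = CS + PS = 225/8 + 225/4 = 675/8

675/8


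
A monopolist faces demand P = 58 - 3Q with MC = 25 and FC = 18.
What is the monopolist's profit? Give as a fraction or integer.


MR = MC: 58 - 6Q = 25
Q* = 11/2
P* = 58 - 3*11/2 = 83/2
Profit = (P* - MC)*Q* - FC
= (83/2 - 25)*11/2 - 18
= 33/2*11/2 - 18
= 363/4 - 18 = 291/4

291/4


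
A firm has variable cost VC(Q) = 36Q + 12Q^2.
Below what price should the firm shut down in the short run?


AVC(Q) = VC(Q)/Q = 36 + 12Q
AVC is increasing in Q, so minimum AVC is at Q -> 0+.
Min AVC = 36
The firm should shut down if P < 36.

36


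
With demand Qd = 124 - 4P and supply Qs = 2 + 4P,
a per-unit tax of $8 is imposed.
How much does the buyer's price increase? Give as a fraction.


With a per-unit tax, the buyer's price increase depends on relative slopes.
Supply slope: d = 4, Demand slope: b = 4
Buyer's price increase = d * tax / (b + d)
= 4 * 8 / (4 + 4)
= 32 / 8 = 4

4


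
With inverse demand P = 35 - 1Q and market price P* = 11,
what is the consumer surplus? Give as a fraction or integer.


Maximum willingness to pay (at Q=0): P_max = 35
Quantity demanded at P* = 11:
Q* = (35 - 11)/1 = 24
CS = (1/2) * Q* * (P_max - P*)
CS = (1/2) * 24 * (35 - 11)
CS = (1/2) * 24 * 24 = 288

288


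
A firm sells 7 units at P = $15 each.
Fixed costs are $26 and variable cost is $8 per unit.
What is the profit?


Total Revenue = P * Q = 15 * 7 = $105
Total Cost = FC + VC*Q = 26 + 8*7 = $82
Profit = TR - TC = 105 - 82 = $23

$23


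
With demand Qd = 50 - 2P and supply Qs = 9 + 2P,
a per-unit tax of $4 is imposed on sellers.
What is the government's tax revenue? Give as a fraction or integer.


With tax on sellers, new supply: Qs' = 9 + 2(P - 4)
= 1 + 2P
New equilibrium quantity:
Q_new = 51/2
Tax revenue = tax * Q_new = 4 * 51/2 = 102

102


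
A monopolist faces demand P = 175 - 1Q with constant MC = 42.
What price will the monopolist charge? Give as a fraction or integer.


MR = 175 - 2Q
Set MR = MC: 175 - 2Q = 42
Q* = 133/2
Substitute into demand:
P* = 175 - 1*133/2 = 217/2

217/2


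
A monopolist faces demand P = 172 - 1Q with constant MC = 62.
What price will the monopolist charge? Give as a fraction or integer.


MR = 172 - 2Q
Set MR = MC: 172 - 2Q = 62
Q* = 55
Substitute into demand:
P* = 172 - 1*55 = 117

117


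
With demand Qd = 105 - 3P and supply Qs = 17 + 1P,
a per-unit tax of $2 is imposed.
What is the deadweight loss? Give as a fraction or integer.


Pre-tax equilibrium quantity: Q* = 39
Post-tax equilibrium quantity: Q_tax = 75/2
Reduction in quantity: Q* - Q_tax = 3/2
DWL = (1/2) * tax * (Q* - Q_tax)
DWL = (1/2) * 2 * 3/2 = 3/2

3/2


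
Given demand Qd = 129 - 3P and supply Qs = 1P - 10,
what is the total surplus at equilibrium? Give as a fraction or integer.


Find equilibrium: 129 - 3P = 1P - 10
129 + 10 = 4P
P* = 139/4 = 139/4
Q* = 1*139/4 - 10 = 99/4
Inverse demand: P = 43 - Q/3, so P_max = 43
Inverse supply: P = 10 + Q/1, so P_min = 10
CS = (1/2) * 99/4 * (43 - 139/4) = 3267/32
PS = (1/2) * 99/4 * (139/4 - 10) = 9801/32
TS = CS + PS = 3267/32 + 9801/32 = 3267/8

3267/8


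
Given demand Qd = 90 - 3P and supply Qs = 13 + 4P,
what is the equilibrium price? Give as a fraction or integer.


At equilibrium, Qd = Qs.
90 - 3P = 13 + 4P
90 - 13 = 3P + 4P
77 = 7P
P* = 77/7 = 11

11


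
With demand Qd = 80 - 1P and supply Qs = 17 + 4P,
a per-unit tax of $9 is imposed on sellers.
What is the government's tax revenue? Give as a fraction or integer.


With tax on sellers, new supply: Qs' = 17 + 4(P - 9)
= 4P - 19
New equilibrium quantity:
Q_new = 301/5
Tax revenue = tax * Q_new = 9 * 301/5 = 2709/5

2709/5


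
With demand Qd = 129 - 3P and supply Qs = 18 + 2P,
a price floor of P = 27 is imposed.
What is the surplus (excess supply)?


At P = 27:
Qd = 129 - 3*27 = 48
Qs = 18 + 2*27 = 72
Surplus = Qs - Qd = 72 - 48 = 24

24


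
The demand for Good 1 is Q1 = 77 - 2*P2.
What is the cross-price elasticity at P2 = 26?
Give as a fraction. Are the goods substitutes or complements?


dQ1/dP2 = -2
At P2 = 26: Q1 = 77 - 2*26 = 25
Exy = (dQ1/dP2)(P2/Q1) = -2 * 26 / 25 = -52/25
Since Exy < 0, the goods are complements.

-52/25 (complements)


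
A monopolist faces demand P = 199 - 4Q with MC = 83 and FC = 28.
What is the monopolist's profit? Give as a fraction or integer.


MR = MC: 199 - 8Q = 83
Q* = 29/2
P* = 199 - 4*29/2 = 141
Profit = (P* - MC)*Q* - FC
= (141 - 83)*29/2 - 28
= 58*29/2 - 28
= 841 - 28 = 813

813


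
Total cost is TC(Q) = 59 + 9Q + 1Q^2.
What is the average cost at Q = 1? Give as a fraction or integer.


TC(1) = 59 + 9*1 + 1*1^2
TC(1) = 59 + 9 + 1 = 69
AC = TC/Q = 69/1 = 69

69


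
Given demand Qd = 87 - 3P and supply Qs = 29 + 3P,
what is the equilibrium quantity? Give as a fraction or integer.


First find equilibrium price:
87 - 3P = 29 + 3P
P* = 58/6 = 29/3
Then substitute into demand:
Q* = 87 - 3 * 29/3 = 58

58


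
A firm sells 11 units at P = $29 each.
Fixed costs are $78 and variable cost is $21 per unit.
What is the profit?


Total Revenue = P * Q = 29 * 11 = $319
Total Cost = FC + VC*Q = 78 + 21*11 = $309
Profit = TR - TC = 319 - 309 = $10

$10


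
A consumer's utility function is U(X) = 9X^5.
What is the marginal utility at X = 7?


MU = dU/dX = 9*5*X^(5-1)
MU = 45*X^4
At X = 7:
MU = 45 * 7^4
MU = 45 * 2401 = 108045

108045


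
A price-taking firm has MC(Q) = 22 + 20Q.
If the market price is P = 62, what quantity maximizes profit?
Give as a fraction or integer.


In perfect competition, profit is maximized where P = MC.
62 = 22 + 20Q
40 = 20Q
Q* = 40/20 = 2

2


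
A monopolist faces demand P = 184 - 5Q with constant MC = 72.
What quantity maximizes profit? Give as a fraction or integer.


TR = P*Q = (184 - 5Q)Q = 184Q - 5Q^2
MR = dTR/dQ = 184 - 10Q
Set MR = MC:
184 - 10Q = 72
112 = 10Q
Q* = 112/10 = 56/5

56/5


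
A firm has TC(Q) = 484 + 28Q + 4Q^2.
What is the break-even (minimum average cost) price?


AC(Q) = 484/Q + 28 + 4Q
To minimize: dAC/dQ = -484/Q^2 + 4 = 0
Q^2 = 484/4 = 121
Q* = 11
Min AC = 484/11 + 28 + 4*11
Min AC = 44 + 28 + 44 = 116

116


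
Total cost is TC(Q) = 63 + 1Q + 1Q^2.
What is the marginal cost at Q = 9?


MC = dTC/dQ = 1 + 2*1*Q
At Q = 9:
MC = 1 + 2*9
MC = 1 + 18 = 19

19


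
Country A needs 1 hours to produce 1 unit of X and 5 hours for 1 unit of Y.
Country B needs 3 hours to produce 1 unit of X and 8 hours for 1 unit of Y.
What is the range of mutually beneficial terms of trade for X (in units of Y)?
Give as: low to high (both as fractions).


Opportunity cost of X for Country A = hours_X / hours_Y = 1/5 = 1/5 units of Y
Opportunity cost of X for Country B = hours_X / hours_Y = 3/8 = 3/8 units of Y
Terms of trade must be between the two opportunity costs.
Range: 1/5 to 3/8

1/5 to 3/8


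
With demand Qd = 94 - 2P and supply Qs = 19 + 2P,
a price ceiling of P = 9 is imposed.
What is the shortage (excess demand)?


At P = 9:
Qd = 94 - 2*9 = 76
Qs = 19 + 2*9 = 37
Shortage = Qd - Qs = 76 - 37 = 39

39


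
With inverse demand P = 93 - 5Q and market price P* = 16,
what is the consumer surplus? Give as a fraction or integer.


Maximum willingness to pay (at Q=0): P_max = 93
Quantity demanded at P* = 16:
Q* = (93 - 16)/5 = 77/5
CS = (1/2) * Q* * (P_max - P*)
CS = (1/2) * 77/5 * (93 - 16)
CS = (1/2) * 77/5 * 77 = 5929/10

5929/10


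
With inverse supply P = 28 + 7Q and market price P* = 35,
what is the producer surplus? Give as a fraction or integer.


Minimum supply price (at Q=0): P_min = 28
Quantity supplied at P* = 35:
Q* = (35 - 28)/7 = 1
PS = (1/2) * Q* * (P* - P_min)
PS = (1/2) * 1 * (35 - 28)
PS = (1/2) * 1 * 7 = 7/2

7/2


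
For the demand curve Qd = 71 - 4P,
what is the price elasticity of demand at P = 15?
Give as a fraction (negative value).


dQ/dP = -4
At P = 15: Q = 71 - 4*15 = 11
E = (dQ/dP)(P/Q) = (-4)(15/11) = -60/11

-60/11


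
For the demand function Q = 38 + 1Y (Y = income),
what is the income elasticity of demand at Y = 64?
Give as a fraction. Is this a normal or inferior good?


dQ/dY = 1
At Y = 64: Q = 38 + 1*64 = 102
Ey = (dQ/dY)(Y/Q) = 1 * 64 / 102 = 32/51
Since Ey > 0, this is a normal good.

32/51 (normal good)


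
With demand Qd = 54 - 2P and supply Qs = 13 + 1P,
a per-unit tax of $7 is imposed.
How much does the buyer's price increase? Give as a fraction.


With a per-unit tax, the buyer's price increase depends on relative slopes.
Supply slope: d = 1, Demand slope: b = 2
Buyer's price increase = d * tax / (b + d)
= 1 * 7 / (2 + 1)
= 7 / 3 = 7/3

7/3


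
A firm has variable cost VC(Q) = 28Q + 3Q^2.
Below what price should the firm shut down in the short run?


AVC(Q) = VC(Q)/Q = 28 + 3Q
AVC is increasing in Q, so minimum AVC is at Q -> 0+.
Min AVC = 28
The firm should shut down if P < 28.

28


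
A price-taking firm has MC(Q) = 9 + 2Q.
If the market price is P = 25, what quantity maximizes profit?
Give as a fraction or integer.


In perfect competition, profit is maximized where P = MC.
25 = 9 + 2Q
16 = 2Q
Q* = 16/2 = 8

8


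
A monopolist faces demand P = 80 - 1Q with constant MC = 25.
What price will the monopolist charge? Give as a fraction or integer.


MR = 80 - 2Q
Set MR = MC: 80 - 2Q = 25
Q* = 55/2
Substitute into demand:
P* = 80 - 1*55/2 = 105/2

105/2


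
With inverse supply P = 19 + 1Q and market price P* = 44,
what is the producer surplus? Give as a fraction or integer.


Minimum supply price (at Q=0): P_min = 19
Quantity supplied at P* = 44:
Q* = (44 - 19)/1 = 25
PS = (1/2) * Q* * (P* - P_min)
PS = (1/2) * 25 * (44 - 19)
PS = (1/2) * 25 * 25 = 625/2

625/2


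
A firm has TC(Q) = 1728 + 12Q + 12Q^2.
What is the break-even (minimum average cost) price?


AC(Q) = 1728/Q + 12 + 12Q
To minimize: dAC/dQ = -1728/Q^2 + 12 = 0
Q^2 = 1728/12 = 144
Q* = 12
Min AC = 1728/12 + 12 + 12*12
Min AC = 144 + 12 + 144 = 300

300


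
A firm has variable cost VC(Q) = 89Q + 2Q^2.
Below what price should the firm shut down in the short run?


AVC(Q) = VC(Q)/Q = 89 + 2Q
AVC is increasing in Q, so minimum AVC is at Q -> 0+.
Min AVC = 89
The firm should shut down if P < 89.

89


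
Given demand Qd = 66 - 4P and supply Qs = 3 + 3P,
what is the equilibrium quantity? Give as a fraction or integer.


First find equilibrium price:
66 - 4P = 3 + 3P
P* = 63/7 = 9
Then substitute into demand:
Q* = 66 - 4 * 9 = 30

30


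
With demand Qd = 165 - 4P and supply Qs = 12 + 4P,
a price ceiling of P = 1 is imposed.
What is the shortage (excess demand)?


At P = 1:
Qd = 165 - 4*1 = 161
Qs = 12 + 4*1 = 16
Shortage = Qd - Qs = 161 - 16 = 145

145


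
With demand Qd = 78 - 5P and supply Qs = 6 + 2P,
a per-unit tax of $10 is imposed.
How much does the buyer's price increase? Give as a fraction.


With a per-unit tax, the buyer's price increase depends on relative slopes.
Supply slope: d = 2, Demand slope: b = 5
Buyer's price increase = d * tax / (b + d)
= 2 * 10 / (5 + 2)
= 20 / 7 = 20/7

20/7


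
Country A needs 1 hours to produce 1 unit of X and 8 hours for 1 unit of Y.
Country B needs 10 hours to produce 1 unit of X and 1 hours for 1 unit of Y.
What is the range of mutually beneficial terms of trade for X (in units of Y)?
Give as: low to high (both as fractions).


Opportunity cost of X for Country A = hours_X / hours_Y = 1/8 = 1/8 units of Y
Opportunity cost of X for Country B = hours_X / hours_Y = 10/1 = 10 units of Y
Terms of trade must be between the two opportunity costs.
Range: 1/8 to 10

1/8 to 10


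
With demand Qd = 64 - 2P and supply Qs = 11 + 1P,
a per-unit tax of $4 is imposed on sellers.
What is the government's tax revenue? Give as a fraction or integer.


With tax on sellers, new supply: Qs' = 11 + 1(P - 4)
= 7 + 1P
New equilibrium quantity:
Q_new = 26
Tax revenue = tax * Q_new = 4 * 26 = 104

104


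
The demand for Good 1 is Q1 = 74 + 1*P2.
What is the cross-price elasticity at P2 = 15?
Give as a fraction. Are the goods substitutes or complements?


dQ1/dP2 = 1
At P2 = 15: Q1 = 74 + 1*15 = 89
Exy = (dQ1/dP2)(P2/Q1) = 1 * 15 / 89 = 15/89
Since Exy > 0, the goods are substitutes.

15/89 (substitutes)


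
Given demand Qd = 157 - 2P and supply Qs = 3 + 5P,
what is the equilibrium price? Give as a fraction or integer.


At equilibrium, Qd = Qs.
157 - 2P = 3 + 5P
157 - 3 = 2P + 5P
154 = 7P
P* = 154/7 = 22

22


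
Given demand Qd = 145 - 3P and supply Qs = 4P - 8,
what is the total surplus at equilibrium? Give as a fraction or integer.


Find equilibrium: 145 - 3P = 4P - 8
145 + 8 = 7P
P* = 153/7 = 153/7
Q* = 4*153/7 - 8 = 556/7
Inverse demand: P = 145/3 - Q/3, so P_max = 145/3
Inverse supply: P = 2 + Q/4, so P_min = 2
CS = (1/2) * 556/7 * (145/3 - 153/7) = 154568/147
PS = (1/2) * 556/7 * (153/7 - 2) = 38642/49
TS = CS + PS = 154568/147 + 38642/49 = 38642/21

38642/21


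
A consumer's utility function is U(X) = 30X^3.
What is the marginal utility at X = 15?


MU = dU/dX = 30*3*X^(3-1)
MU = 90*X^2
At X = 15:
MU = 90 * 15^2
MU = 90 * 225 = 20250

20250


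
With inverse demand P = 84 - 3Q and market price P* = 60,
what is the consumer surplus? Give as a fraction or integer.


Maximum willingness to pay (at Q=0): P_max = 84
Quantity demanded at P* = 60:
Q* = (84 - 60)/3 = 8
CS = (1/2) * Q* * (P_max - P*)
CS = (1/2) * 8 * (84 - 60)
CS = (1/2) * 8 * 24 = 96

96


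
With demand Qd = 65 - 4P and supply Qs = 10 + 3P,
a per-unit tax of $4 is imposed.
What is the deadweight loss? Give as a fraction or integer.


Pre-tax equilibrium quantity: Q* = 235/7
Post-tax equilibrium quantity: Q_tax = 187/7
Reduction in quantity: Q* - Q_tax = 48/7
DWL = (1/2) * tax * (Q* - Q_tax)
DWL = (1/2) * 4 * 48/7 = 96/7

96/7


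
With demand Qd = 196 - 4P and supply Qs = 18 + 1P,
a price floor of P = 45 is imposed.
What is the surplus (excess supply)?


At P = 45:
Qd = 196 - 4*45 = 16
Qs = 18 + 1*45 = 63
Surplus = Qs - Qd = 63 - 16 = 47

47


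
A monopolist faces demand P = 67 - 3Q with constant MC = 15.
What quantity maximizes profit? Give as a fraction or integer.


TR = P*Q = (67 - 3Q)Q = 67Q - 3Q^2
MR = dTR/dQ = 67 - 6Q
Set MR = MC:
67 - 6Q = 15
52 = 6Q
Q* = 52/6 = 26/3

26/3


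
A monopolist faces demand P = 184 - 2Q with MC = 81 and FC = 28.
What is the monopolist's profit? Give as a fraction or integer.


MR = MC: 184 - 4Q = 81
Q* = 103/4
P* = 184 - 2*103/4 = 265/2
Profit = (P* - MC)*Q* - FC
= (265/2 - 81)*103/4 - 28
= 103/2*103/4 - 28
= 10609/8 - 28 = 10385/8

10385/8


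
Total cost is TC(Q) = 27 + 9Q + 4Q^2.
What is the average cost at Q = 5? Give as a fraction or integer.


TC(5) = 27 + 9*5 + 4*5^2
TC(5) = 27 + 45 + 100 = 172
AC = TC/Q = 172/5 = 172/5

172/5


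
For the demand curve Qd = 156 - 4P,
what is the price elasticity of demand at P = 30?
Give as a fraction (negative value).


dQ/dP = -4
At P = 30: Q = 156 - 4*30 = 36
E = (dQ/dP)(P/Q) = (-4)(30/36) = -10/3

-10/3


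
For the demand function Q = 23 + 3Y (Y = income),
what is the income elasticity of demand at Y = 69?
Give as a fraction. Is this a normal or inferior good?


dQ/dY = 3
At Y = 69: Q = 23 + 3*69 = 230
Ey = (dQ/dY)(Y/Q) = 3 * 69 / 230 = 9/10
Since Ey > 0, this is a normal good.

9/10 (normal good)
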